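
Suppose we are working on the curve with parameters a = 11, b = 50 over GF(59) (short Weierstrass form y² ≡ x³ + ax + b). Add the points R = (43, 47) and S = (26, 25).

(43, 47) + (26, 25). λ = (25 - 47)/(26 - 43) ≡ 37/42 mod 59. 42⁻¹ ≡ 52 (mod 59), so λ ≡ 36.
  x = λ² - 43 - 26 = 1296 - 69 ≡ 47; y = λ·(43 - 47) - 47 ≡ 45. → (47, 45)

(47, 45)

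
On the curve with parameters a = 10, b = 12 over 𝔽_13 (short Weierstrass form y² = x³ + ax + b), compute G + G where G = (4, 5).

tangent at (4, 5): λ = (3·4² + 10)/(2·5) ≡ 6/10. 10⁻¹ ≡ 4 (mod 13) since 10·4 = 40 ≡ 1, so λ ≡ 6·4 ≡ 11.
  x = λ² - 4 - 4 = 121 - 8 ≡ 9; y = λ·(4 - 9) - 5 ≡ 5. → (9, 5)

(9, 5)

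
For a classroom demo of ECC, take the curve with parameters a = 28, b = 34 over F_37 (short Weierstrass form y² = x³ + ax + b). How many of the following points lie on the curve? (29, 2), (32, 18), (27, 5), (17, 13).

(29, 2): 2² ≡ 4, rhs ≡ 1 → off.
(32, 18): 18² ≡ 28, rhs ≡ 28 → on.
(27, 5): 5² ≡ 25, rhs ≡ 12 → off.
(17, 13): 13² ≡ 21, rhs ≡ 21 → on.

2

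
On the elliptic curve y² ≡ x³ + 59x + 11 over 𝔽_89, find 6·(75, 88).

Write P = (75, 88).
Repeated addition: build up to 6P.
2P: tangent at (75, 88): λ = (3·75² + 59)/(2·88) ≡ 24/87. 87⁻¹ ≡ 44 (mod 89) since 87·44 = 3828 ≡ 1, so λ ≡ 24·44 ≡ 77.
  x = λ² - 75 - 75 = 5929 - 150 ≡ 83; y = λ·(75 - 83) - 88 ≡ 8. → (83, 8)
3P: (83, 8) + (75, 88). λ = (88 - 8)/(75 - 83) ≡ 80/81 mod 89. 81⁻¹ ≡ 11 (mod 89) since 81·11 = 891 ≡ 1, so λ ≡ 79.
  x = λ² - 83 - 75 = 6241 - 158 ≡ 31; y = λ·(83 - 31) - 8 ≡ 6. → (31, 6)
4P: (31, 6) + (75, 88). λ = (88 - 6)/(75 - 31) ≡ 82/44 mod 89. 44⁻¹ ≡ 87 (mod 89) since 44·87 = 3828 ≡ 1, so λ ≡ 14.
  x = λ² - 31 - 75 = 196 - 106 ≡ 1; y = λ·(31 - 1) - 6 ≡ 58. → (1, 58)
5P: (1, 58) + (75, 88). λ = (88 - 58)/(75 - 1) ≡ 30/74 mod 89. 74⁻¹ ≡ 83 (mod 89) since 74·83 = 6142 ≡ 1, so λ ≡ 87.
  x = λ² - 1 - 75 = 7569 - 76 ≡ 17; y = λ·(1 - 17) - 58 ≡ 63. → (17, 63)
6P: (17, 63) + (75, 88). λ = (88 - 63)/(75 - 17) ≡ 25/58 mod 89. 58⁻¹ ≡ 66 (mod 89) since 58·66 = 3828 ≡ 1, so λ ≡ 48.
  x = λ² - 17 - 75 = 2304 - 92 ≡ 76; y = λ·(17 - 76) - 63 ≡ 42. → (76, 42)

(76, 42)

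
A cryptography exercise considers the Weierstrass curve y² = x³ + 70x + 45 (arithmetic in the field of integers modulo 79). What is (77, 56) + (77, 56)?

(36, 77)

tangent at (77, 56): λ = (3·77² + 70)/(2·56) ≡ 3/33. 33⁻¹ ≡ 12 (mod 79) since 33·12 = 396 ≡ 1, so λ ≡ 3·12 ≡ 36.
  x = λ² - 77 - 77 = 1296 - 154 ≡ 36; y = λ·(77 - 36) - 56 ≡ 77. → (36, 77)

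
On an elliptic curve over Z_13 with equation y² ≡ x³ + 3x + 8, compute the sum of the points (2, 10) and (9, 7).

(12, 11)

(2, 10) + (9, 7). λ = (7 - 10)/(9 - 2) ≡ 10/7 mod 13. 7⁻¹ ≡ 2 (mod 13) since 7·2 = 14 ≡ 1, so λ ≡ 7.
  x = λ² - 2 - 9 = 49 - 11 ≡ 12; y = λ·(2 - 12) - 10 ≡ 11. → (12, 11)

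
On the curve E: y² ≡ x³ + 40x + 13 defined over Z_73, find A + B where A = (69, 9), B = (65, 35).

(69, 9) + (65, 35). λ = (35 - 9)/(65 - 69) ≡ 26/69 mod 73. 69⁻¹ ≡ 18 (mod 73) since 69·18 = 1242 ≡ 1, so λ ≡ 30.
  x = λ² - 69 - 65 = 900 - 134 ≡ 36; y = λ·(69 - 36) - 9 ≡ 32. → (36, 32)

(36, 32)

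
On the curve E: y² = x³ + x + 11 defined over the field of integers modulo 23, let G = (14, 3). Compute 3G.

Repeated addition: build up to 3G.
2G: tangent at (14, 3): λ = (3·14² + 1)/(2·3) ≡ 14/6. 6⁻¹ ≡ 4 (mod 23), so λ ≡ 14·4 ≡ 10.
  x = λ² - 14 - 14 = 100 - 28 ≡ 3; y = λ·(14 - 3) - 3 ≡ 15. → (3, 15)
3G: (3, 15) + (14, 3). λ = (3 - 15)/(14 - 3) ≡ 11/11 mod 23. 11⁻¹ ≡ 21 (mod 23) since 11·21 = 231 ≡ 1, so λ ≡ 1.
  x = λ² - 3 - 14 = 1 - 17 ≡ 7; y = λ·(3 - 7) - 15 ≡ 4. → (7, 4)

(7, 4)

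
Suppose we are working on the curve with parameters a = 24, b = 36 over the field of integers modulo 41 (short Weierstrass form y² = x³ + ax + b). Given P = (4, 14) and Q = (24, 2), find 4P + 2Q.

(23, 39)

First 4P:
Repeated addition: build up to 4P.
2P: tangent at (4, 14): λ = (3·4² + 24)/(2·14) ≡ 31/28. 28⁻¹ ≡ 22 (mod 41), so λ ≡ 31·22 ≡ 26.
  x = λ² - 4 - 4 = 676 - 8 ≡ 12; y = λ·(4 - 12) - 14 ≡ 24. → (12, 24)
3P: (12, 24) + (4, 14). λ = (14 - 24)/(4 - 12) ≡ 31/33 mod 41. 33⁻¹ ≡ 5 (mod 41), so λ ≡ 32.
  x = λ² - 12 - 4 = 1024 - 16 ≡ 24; y = λ·(12 - 24) - 24 ≡ 2. → (24, 2)
4P: (24, 2) + (4, 14). λ = (14 - 2)/(4 - 24) ≡ 12/21 mod 41. 21⁻¹ ≡ 2 (mod 41) since 21·2 = 42 ≡ 1, so λ ≡ 24.
  x = λ² - 24 - 4 = 576 - 28 ≡ 15; y = λ·(24 - 15) - 2 ≡ 9. → (15, 9)
4P = (15, 9).
Next 2Q:
Repeated addition: build up to 2Q.
2Q: tangent at (24, 2): λ = (3·24² + 24)/(2·2) ≡ 30/4. 4⁻¹ ≡ 31 (mod 41), so λ ≡ 30·31 ≡ 28.
  x = λ² - 24 - 24 = 784 - 48 ≡ 39; y = λ·(24 - 39) - 2 ≡ 29. → (39, 29)
2Q = (39, 29).
Finally 4P + 2Q:
(15, 9) + (39, 29). λ = (29 - 9)/(39 - 15) ≡ 20/24 mod 41. 24⁻¹ ≡ 12 (mod 41) since 24·12 = 288 ≡ 1, so λ ≡ 35.
  x = λ² - 15 - 39 = 1225 - 54 ≡ 23; y = λ·(15 - 23) - 9 ≡ 39. → (23, 39)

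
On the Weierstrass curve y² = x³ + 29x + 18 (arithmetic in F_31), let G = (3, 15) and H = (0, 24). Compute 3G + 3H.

(5, 3)

First 3G:
Repeated addition: build up to 3G.
2G: tangent at (3, 15): λ = (3·3² + 29)/(2·15) ≡ 25/30. 30⁻¹ ≡ 30 (mod 31) since 30·30 = 900 ≡ 1, so λ ≡ 25·30 ≡ 6.
  x = λ² - 3 - 3 = 36 - 6 ≡ 30; y = λ·(3 - 30) - 15 ≡ 9. → (30, 9)
3G: (30, 9) + (3, 15). λ = (15 - 9)/(3 - 30) ≡ 6/4 mod 31. 4⁻¹ ≡ 8 (mod 31) since 4·8 = 32 ≡ 1, so λ ≡ 17.
  x = λ² - 30 - 3 = 289 - 33 ≡ 8; y = λ·(30 - 8) - 9 ≡ 24. → (8, 24)
3G = (8, 24).
Next 3H:
Repeated addition: build up to 3H.
2H: tangent at (0, 24): λ = (3·0² + 29)/(2·24) ≡ 29/17. 17⁻¹ ≡ 11 (mod 31), so λ ≡ 29·11 ≡ 9.
  x = λ² - 0 - 0 = 81 - 0 ≡ 19; y = λ·(0 - 19) - 24 ≡ 22. → (19, 22)
3H: (19, 22) + (0, 24). λ = (24 - 22)/(0 - 19) ≡ 2/12 mod 31. 12⁻¹ ≡ 13 (mod 31), so λ ≡ 26.
  x = λ² - 19 - 0 = 676 - 19 ≡ 6; y = λ·(19 - 6) - 22 ≡ 6. → (6, 6)
3H = (6, 6).
Finally 3G + 3H:
(8, 24) + (6, 6). λ = (6 - 24)/(6 - 8) ≡ 13/29 mod 31. 29⁻¹ ≡ 15 (mod 31), so λ ≡ 9.
  x = λ² - 8 - 6 = 81 - 14 ≡ 5; y = λ·(8 - 5) - 24 ≡ 3. → (5, 3)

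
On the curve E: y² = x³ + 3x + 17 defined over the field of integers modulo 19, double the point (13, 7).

(4, 6)

tangent at (13, 7): λ = (3·13² + 3)/(2·7) ≡ 16/14. 14⁻¹ ≡ 15 (mod 19), so λ ≡ 16·15 ≡ 12.
  x = λ² - 13 - 13 = 144 - 26 ≡ 4; y = λ·(13 - 4) - 7 ≡ 6. → (4, 6)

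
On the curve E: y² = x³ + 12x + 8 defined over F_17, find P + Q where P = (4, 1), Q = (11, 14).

(4, 1) + (11, 14). λ = (14 - 1)/(11 - 4) ≡ 13/7 mod 17. 7⁻¹ ≡ 5 (mod 17) since 7·5 = 35 ≡ 1, so λ ≡ 14.
  x = λ² - 4 - 11 = 196 - 15 ≡ 11; y = λ·(4 - 11) - 1 ≡ 3. → (11, 3)

(11, 3)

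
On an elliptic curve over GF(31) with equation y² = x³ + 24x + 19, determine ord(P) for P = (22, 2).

2P: tangent at (22, 2): λ = (3·22² + 24)/(2·2) ≡ 19/4. 4⁻¹ ≡ 8 (mod 31) since 4·8 = 32 ≡ 1, so λ ≡ 19·8 ≡ 28.
  x = λ² - 22 - 22 = 784 - 44 ≡ 27; y = λ·(22 - 27) - 2 ≡ 13. → (27, 13)
3P: (27, 13) + (22, 2). λ = (2 - 13)/(22 - 27) ≡ 20/26 mod 31. 26⁻¹ ≡ 6 (mod 31), so λ ≡ 27.
  x = λ² - 27 - 22 = 729 - 49 ≡ 29; y = λ·(27 - 29) - 13 ≡ 26. → (29, 26)
4P: (29, 26) + (22, 2). λ = (2 - 26)/(22 - 29) ≡ 7/24 mod 31. 24⁻¹ ≡ 22 (mod 31), so λ ≡ 30.
  x = λ² - 29 - 22 = 900 - 51 ≡ 12; y = λ·(29 - 12) - 26 ≡ 19. → (12, 19)
5P: (12, 19) + (22, 2). λ = (2 - 19)/(22 - 12) ≡ 14/10 mod 31. 10⁻¹ ≡ 28 (mod 31), so λ ≡ 20.
  x = λ² - 12 - 22 = 400 - 34 ≡ 25; y = λ·(12 - 25) - 19 ≡ 0. → (25, 0)
6P: (25, 0) + (22, 2). λ = (2 - 0)/(22 - 25) ≡ 2/28 mod 31. 28⁻¹ ≡ 10 (mod 31), so λ ≡ 20.
  x = λ² - 25 - 22 = 400 - 47 ≡ 12; y = λ·(25 - 12) - 0 ≡ 12. → (12, 12)
7P: (12, 12) + (22, 2). λ = (2 - 12)/(22 - 12) ≡ 21/10 mod 31. 10⁻¹ ≡ 28 (mod 31), so λ ≡ 30.
  x = λ² - 12 - 22 = 900 - 34 ≡ 29; y = λ·(12 - 29) - 12 ≡ 5. → (29, 5)
8P: (29, 5) + (22, 2). λ = (2 - 5)/(22 - 29) ≡ 28/24 mod 31. 24⁻¹ ≡ 22 (mod 31), so λ ≡ 27.
  x = λ² - 29 - 22 = 729 - 51 ≡ 27; y = λ·(29 - 27) - 5 ≡ 18. → (27, 18)
9P: (27, 18) + (22, 2). λ = (2 - 18)/(22 - 27) ≡ 15/26 mod 31. 26⁻¹ ≡ 6 (mod 31), so λ ≡ 28.
  x = λ² - 27 - 22 = 784 - 49 ≡ 22; y = λ·(27 - 22) - 18 ≡ 29. → (22, 29)
10P: (22, 29) + (22, 2): same x and y₁ ≡ -y₂, so the sum is O.
10P = O, so the order is 10.

10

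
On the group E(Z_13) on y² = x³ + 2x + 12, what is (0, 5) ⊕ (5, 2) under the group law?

(12, 10)

(0, 5) + (5, 2). λ = (2 - 5)/(5 - 0) ≡ 10/5 mod 13. 5⁻¹ ≡ 8 (mod 13), so λ ≡ 2.
  x = λ² - 0 - 5 = 4 - 5 ≡ 12; y = λ·(0 - 12) - 5 ≡ 10. → (12, 10)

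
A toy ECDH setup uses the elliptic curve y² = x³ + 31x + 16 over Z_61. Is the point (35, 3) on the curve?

y² = 3² ≡ 9; x³ + 31x + 16 = 43976 ≡ 56 (mod 61). 9 ≠ 56.

no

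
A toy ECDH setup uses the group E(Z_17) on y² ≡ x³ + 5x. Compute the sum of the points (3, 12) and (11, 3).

(3, 12) + (11, 3). λ = (3 - 12)/(11 - 3) ≡ 8/8 mod 17. 8⁻¹ ≡ 15 (mod 17), so λ ≡ 1.
  x = λ² - 3 - 11 = 1 - 14 ≡ 4; y = λ·(3 - 4) - 12 ≡ 4. → (4, 4)

(4, 4)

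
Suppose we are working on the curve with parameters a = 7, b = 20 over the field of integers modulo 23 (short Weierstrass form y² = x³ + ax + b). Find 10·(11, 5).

(10, 20)

Write Q = (11, 5).
Repeated addition: build up to 10Q.
2Q: tangent at (11, 5): λ = (3·11² + 7)/(2·5) ≡ 2/10. 10⁻¹ ≡ 7 (mod 23), so λ ≡ 2·7 ≡ 14.
  x = λ² - 11 - 11 = 196 - 22 ≡ 13; y = λ·(11 - 13) - 5 ≡ 13. → (13, 13)
3Q: (13, 13) + (11, 5). λ = (5 - 13)/(11 - 13) ≡ 15/21 mod 23. 21⁻¹ ≡ 11 (mod 23), so λ ≡ 4.
  x = λ² - 13 - 11 = 16 - 24 ≡ 15; y = λ·(13 - 15) - 13 ≡ 2. → (15, 2)
4Q: (15, 2) + (11, 5). λ = (5 - 2)/(11 - 15) ≡ 3/19 mod 23. 19⁻¹ ≡ 17 (mod 23), so λ ≡ 5.
  x = λ² - 15 - 11 = 25 - 26 ≡ 22; y = λ·(15 - 22) - 2 ≡ 9. → (22, 9)
5Q: (22, 9) + (11, 5). λ = (5 - 9)/(11 - 22) ≡ 19/12 mod 23. 12⁻¹ ≡ 2 (mod 23), so λ ≡ 15.
  x = λ² - 22 - 11 = 225 - 33 ≡ 8; y = λ·(22 - 8) - 9 ≡ 17. → (8, 17)
6Q: (8, 17) + (11, 5). λ = (5 - 17)/(11 - 8) ≡ 11/3 mod 23. 3⁻¹ ≡ 8 (mod 23) since 3·8 = 24 ≡ 1, so λ ≡ 19.
  x = λ² - 8 - 11 = 361 - 19 ≡ 20; y = λ·(8 - 20) - 17 ≡ 8. → (20, 8)
7Q: (20, 8) + (11, 5). λ = (5 - 8)/(11 - 20) ≡ 20/14 mod 23. 14⁻¹ ≡ 5 (mod 23), so λ ≡ 8.
  x = λ² - 20 - 11 = 64 - 31 ≡ 10; y = λ·(20 - 10) - 8 ≡ 3. → (10, 3)
8Q: (10, 3) + (11, 5). λ = (5 - 3)/(11 - 10) ≡ 2/1 mod 23. 1⁻¹ ≡ 1 (mod 23) since 1·1 = 1 ≡ 1, so λ ≡ 2.
  x = λ² - 10 - 11 = 4 - 21 ≡ 6; y = λ·(10 - 6) - 3 ≡ 5. → (6, 5)
9Q: (6, 5) + (11, 5). λ = (5 - 5)/(11 - 6) ≡ 0/5 mod 23. 5⁻¹ ≡ 14 (mod 23) since 5·14 = 70 ≡ 1, so λ ≡ 0.
  x = λ² - 6 - 11 = 0 - 17 ≡ 6; y = λ·(6 - 6) - 5 ≡ 18. → (6, 18)
10Q: (6, 18) + (11, 5). λ = (5 - 18)/(11 - 6) ≡ 10/5 mod 23. 5⁻¹ ≡ 14 (mod 23) since 5·14 = 70 ≡ 1, so λ ≡ 2.
  x = λ² - 6 - 11 = 4 - 17 ≡ 10; y = λ·(6 - 10) - 18 ≡ 20. → (10, 20)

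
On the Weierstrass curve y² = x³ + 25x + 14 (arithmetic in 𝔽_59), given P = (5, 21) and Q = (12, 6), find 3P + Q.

(34, 44)

First 3P:
Repeated addition: build up to 3P.
2P: tangent at (5, 21): λ = (3·5² + 25)/(2·21) ≡ 41/42. 42⁻¹ ≡ 52 (mod 59) since 42·52 = 2184 ≡ 1, so λ ≡ 41·52 ≡ 8.
  x = λ² - 5 - 5 = 64 - 10 ≡ 54; y = λ·(5 - 54) - 21 ≡ 0. → (54, 0)
3P: (54, 0) + (5, 21). λ = (21 - 0)/(5 - 54) ≡ 21/10 mod 59. 10⁻¹ ≡ 6 (mod 59), so λ ≡ 8.
  x = λ² - 54 - 5 = 64 - 59 ≡ 5; y = λ·(54 - 5) - 0 ≡ 38. → (5, 38)
3P = (5, 38).
Finally 3P + Q:
(5, 38) + (12, 6). λ = (6 - 38)/(12 - 5) ≡ 27/7 mod 59. 7⁻¹ ≡ 17 (mod 59) since 7·17 = 119 ≡ 1, so λ ≡ 46.
  x = λ² - 5 - 12 = 2116 - 17 ≡ 34; y = λ·(5 - 34) - 38 ≡ 44. → (34, 44)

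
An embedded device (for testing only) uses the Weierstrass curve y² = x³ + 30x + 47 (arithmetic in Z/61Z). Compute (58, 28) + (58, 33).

O

The two points share x = 58 and their y-coordinates satisfy 28 + 33 ≡ 0 (mod 61), so they are inverses. Their sum is the point at infinity.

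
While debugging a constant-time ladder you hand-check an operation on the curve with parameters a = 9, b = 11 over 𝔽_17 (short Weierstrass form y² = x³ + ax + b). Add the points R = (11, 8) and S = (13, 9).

(11, 8) + (13, 9). λ = (9 - 8)/(13 - 11) ≡ 1/2 mod 17. 2⁻¹ ≡ 9 (mod 17) since 2·9 = 18 ≡ 1, so λ ≡ 9.
  x = λ² - 11 - 13 = 81 - 24 ≡ 6; y = λ·(11 - 6) - 8 ≡ 3. → (6, 3)

(6, 3)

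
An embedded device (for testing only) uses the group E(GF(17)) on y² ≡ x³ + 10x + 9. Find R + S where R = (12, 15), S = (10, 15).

(12, 15) + (10, 15). λ = (15 - 15)/(10 - 12) ≡ 0/15 mod 17. 15⁻¹ ≡ 8 (mod 17), so λ ≡ 0.
  x = λ² - 12 - 10 = 0 - 22 ≡ 12; y = λ·(12 - 12) - 15 ≡ 2. → (12, 2)

(12, 2)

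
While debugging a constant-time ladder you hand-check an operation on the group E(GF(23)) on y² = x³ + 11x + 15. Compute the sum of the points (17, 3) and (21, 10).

(17, 3) + (21, 10). λ = (10 - 3)/(21 - 17) ≡ 7/4 mod 23. 4⁻¹ ≡ 6 (mod 23), so λ ≡ 19.
  x = λ² - 17 - 21 = 361 - 38 ≡ 1; y = λ·(17 - 1) - 3 ≡ 2. → (1, 2)

(1, 2)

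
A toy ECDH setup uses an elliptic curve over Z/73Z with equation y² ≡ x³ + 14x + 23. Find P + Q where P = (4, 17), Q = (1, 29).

(11, 11)

(4, 17) + (1, 29). λ = (29 - 17)/(1 - 4) ≡ 12/70 mod 73. 70⁻¹ ≡ 24 (mod 73), so λ ≡ 69.
  x = λ² - 4 - 1 = 4761 - 5 ≡ 11; y = λ·(4 - 11) - 17 ≡ 11. → (11, 11)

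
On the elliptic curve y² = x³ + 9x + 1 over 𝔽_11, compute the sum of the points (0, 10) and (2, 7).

(3, 0)

(0, 10) + (2, 7). λ = (7 - 10)/(2 - 0) ≡ 8/2 mod 11. 2⁻¹ ≡ 6 (mod 11), so λ ≡ 4.
  x = λ² - 0 - 2 = 16 - 2 ≡ 3; y = λ·(0 - 3) - 10 ≡ 0. → (3, 0)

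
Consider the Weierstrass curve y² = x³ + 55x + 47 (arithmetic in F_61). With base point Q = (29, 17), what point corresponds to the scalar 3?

Repeated addition: build up to 3Q.
2Q: tangent at (29, 17): λ = (3·29² + 55)/(2·17) ≡ 16/34. 34⁻¹ ≡ 9 (mod 61), so λ ≡ 16·9 ≡ 22.
  x = λ² - 29 - 29 = 484 - 58 ≡ 60; y = λ·(29 - 60) - 17 ≡ 33. → (60, 33)
3Q: (60, 33) + (29, 17). λ = (17 - 33)/(29 - 60) ≡ 45/30 mod 61. 30⁻¹ ≡ 59 (mod 61), so λ ≡ 32.
  x = λ² - 60 - 29 = 1024 - 89 ≡ 20; y = λ·(60 - 20) - 33 ≡ 27. → (20, 27)

(20, 27)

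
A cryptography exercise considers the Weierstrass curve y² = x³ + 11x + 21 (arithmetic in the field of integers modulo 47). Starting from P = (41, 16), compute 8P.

Repeated addition: build up to 8P.
2P: tangent at (41, 16): λ = (3·41² + 11)/(2·16) ≡ 25/32. 32⁻¹ ≡ 25 (mod 47) since 32·25 = 800 ≡ 1, so λ ≡ 25·25 ≡ 14.
  x = λ² - 41 - 41 = 196 - 82 ≡ 20; y = λ·(41 - 20) - 16 ≡ 43. → (20, 43)
3P: (20, 43) + (41, 16). λ = (16 - 43)/(41 - 20) ≡ 20/21 mod 47. 21⁻¹ ≡ 9 (mod 47), so λ ≡ 39.
  x = λ² - 20 - 41 = 1521 - 61 ≡ 3; y = λ·(20 - 3) - 43 ≡ 9. → (3, 9)
4P: (3, 9) + (41, 16). λ = (16 - 9)/(41 - 3) ≡ 7/38 mod 47. 38⁻¹ ≡ 26 (mod 47) since 38·26 = 988 ≡ 1, so λ ≡ 41.
  x = λ² - 3 - 41 = 1681 - 44 ≡ 39; y = λ·(3 - 39) - 9 ≡ 19. → (39, 19)
5P: (39, 19) + (41, 16). λ = (16 - 19)/(41 - 39) ≡ 44/2 mod 47. 2⁻¹ ≡ 24 (mod 47) since 2·24 = 48 ≡ 1, so λ ≡ 22.
  x = λ² - 39 - 41 = 484 - 80 ≡ 28; y = λ·(39 - 28) - 19 ≡ 35. → (28, 35)
6P: (28, 35) + (41, 16). λ = (16 - 35)/(41 - 28) ≡ 28/13 mod 47. 13⁻¹ ≡ 29 (mod 47), so λ ≡ 13.
  x = λ² - 28 - 41 = 169 - 69 ≡ 6; y = λ·(28 - 6) - 35 ≡ 16. → (6, 16)
7P: (6, 16) + (41, 16). λ = (16 - 16)/(41 - 6) ≡ 0/35 mod 47. 35⁻¹ ≡ 43 (mod 47), so λ ≡ 0.
  x = λ² - 6 - 41 = 0 - 47 ≡ 0; y = λ·(6 - 0) - 16 ≡ 31. → (0, 31)
8P: (0, 31) + (41, 16). λ = (16 - 31)/(41 - 0) ≡ 32/41 mod 47. 41⁻¹ ≡ 39 (mod 47), so λ ≡ 26.
  x = λ² - 0 - 41 = 676 - 41 ≡ 24; y = λ·(0 - 24) - 31 ≡ 3. → (24, 3)

(24, 3)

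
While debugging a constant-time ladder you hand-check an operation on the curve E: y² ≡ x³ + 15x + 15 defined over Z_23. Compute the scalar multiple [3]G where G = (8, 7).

(20, 9)

Repeated addition: build up to 3G.
2G: tangent at (8, 7): λ = (3·8² + 15)/(2·7) ≡ 0/14. 14⁻¹ ≡ 5 (mod 23), so λ ≡ 0·5 ≡ 0.
  x = λ² - 8 - 8 = 0 - 16 ≡ 7; y = λ·(8 - 7) - 7 ≡ 16. → (7, 16)
3G: (7, 16) + (8, 7). λ = (7 - 16)/(8 - 7) ≡ 14/1 mod 23. 1⁻¹ ≡ 1 (mod 23), so λ ≡ 14.
  x = λ² - 7 - 8 = 196 - 15 ≡ 20; y = λ·(7 - 20) - 16 ≡ 9. → (20, 9)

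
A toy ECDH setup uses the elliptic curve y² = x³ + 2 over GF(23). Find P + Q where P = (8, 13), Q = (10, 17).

(8, 13) + (10, 17). λ = (17 - 13)/(10 - 8) ≡ 4/2 mod 23. 2⁻¹ ≡ 12 (mod 23) since 2·12 = 24 ≡ 1, so λ ≡ 2.
  x = λ² - 8 - 10 = 4 - 18 ≡ 9; y = λ·(8 - 9) - 13 ≡ 8. → (9, 8)

(9, 8)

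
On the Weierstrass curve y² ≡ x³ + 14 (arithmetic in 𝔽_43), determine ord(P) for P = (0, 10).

3

2P: tangent at (0, 10): λ = (3·0² + 0)/(2·10) ≡ 0/20. 20⁻¹ ≡ 28 (mod 43), so λ ≡ 0·28 ≡ 0.
  x = λ² - 0 - 0 = 0 - 0 ≡ 0; y = λ·(0 - 0) - 10 ≡ 33. → (0, 33)
3P: (0, 33) + (0, 10): same x and y₁ ≡ -y₂, so the sum is the point at infinity.
3P = the point at infinity, so the order is 3.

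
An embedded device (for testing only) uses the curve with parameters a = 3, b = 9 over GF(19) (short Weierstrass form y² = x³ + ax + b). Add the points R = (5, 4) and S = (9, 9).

(3, 8)

(5, 4) + (9, 9). λ = (9 - 4)/(9 - 5) ≡ 5/4 mod 19. 4⁻¹ ≡ 5 (mod 19), so λ ≡ 6.
  x = λ² - 5 - 9 = 36 - 14 ≡ 3; y = λ·(5 - 3) - 4 ≡ 8. → (3, 8)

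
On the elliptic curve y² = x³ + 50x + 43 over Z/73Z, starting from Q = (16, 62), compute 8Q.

Double-and-add on 8 = (1000)₂. Start with Q = (16, 62) for the leading 1-bit.
double: tangent at (16, 62): λ = (3·16² + 50)/(2·62) ≡ 15/51. 51⁻¹ ≡ 63 (mod 73), so λ ≡ 15·63 ≡ 69.
  x = λ² - 16 - 16 = 4761 - 32 ≡ 57; y = λ·(16 - 57) - 62 ≡ 29. → (57, 29)
double: tangent at (57, 29): λ = (3·57² + 50)/(2·29) ≡ 15/58. 58⁻¹ ≡ 34 (mod 73), so λ ≡ 15·34 ≡ 72.
  x = λ² - 57 - 57 = 5184 - 114 ≡ 33; y = λ·(57 - 33) - 29 ≡ 20. → (33, 20)
double: tangent at (33, 20): λ = (3·33² + 50)/(2·20) ≡ 32/40. 40⁻¹ ≡ 42 (mod 73), so λ ≡ 32·42 ≡ 30.
  x = λ² - 33 - 33 = 900 - 66 ≡ 31; y = λ·(33 - 31) - 20 ≡ 40. → (31, 40)

(31, 40)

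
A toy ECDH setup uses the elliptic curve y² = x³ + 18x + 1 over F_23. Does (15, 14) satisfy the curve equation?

yes

y² = 14² ≡ 12; x³ + 18x + 1 = 3646 ≡ 12 (mod 23). 12 = 12.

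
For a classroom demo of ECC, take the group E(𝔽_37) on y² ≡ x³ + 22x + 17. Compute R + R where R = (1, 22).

(10, 4)

tangent at (1, 22): λ = (3·1² + 22)/(2·22) ≡ 25/7. 7⁻¹ ≡ 16 (mod 37) since 7·16 = 112 ≡ 1, so λ ≡ 25·16 ≡ 30.
  x = λ² - 1 - 1 = 900 - 2 ≡ 10; y = λ·(1 - 10) - 22 ≡ 4. → (10, 4)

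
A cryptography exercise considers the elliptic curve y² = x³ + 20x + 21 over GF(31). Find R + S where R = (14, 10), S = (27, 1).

(14, 10) + (27, 1). λ = (1 - 10)/(27 - 14) ≡ 22/13 mod 31. 13⁻¹ ≡ 12 (mod 31) since 13·12 = 156 ≡ 1, so λ ≡ 16.
  x = λ² - 14 - 27 = 256 - 41 ≡ 29; y = λ·(14 - 29) - 10 ≡ 29. → (29, 29)

(29, 29)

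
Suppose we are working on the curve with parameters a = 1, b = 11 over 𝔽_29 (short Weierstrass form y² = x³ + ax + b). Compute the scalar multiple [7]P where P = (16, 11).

(8, 3)

Double-and-add on 7 = (111)₂. Start with P = (16, 11) for the leading 1-bit.
double: tangent at (16, 11): λ = (3·16² + 1)/(2·11) ≡ 15/22. 22⁻¹ ≡ 4 (mod 29), so λ ≡ 15·4 ≡ 2.
  x = λ² - 16 - 16 = 4 - 32 ≡ 1; y = λ·(16 - 1) - 11 ≡ 19. → (1, 19)
add P: (1, 19) + (16, 11). λ = (11 - 19)/(16 - 1) ≡ 21/15 mod 29. 15⁻¹ ≡ 2 (mod 29), so λ ≡ 13.
  x = λ² - 1 - 16 = 169 - 17 ≡ 7; y = λ·(1 - 7) - 19 ≡ 19. → (7, 19)
double: tangent at (7, 19): λ = (3·7² + 1)/(2·19) ≡ 3/9. 9⁻¹ ≡ 13 (mod 29), so λ ≡ 3·13 ≡ 10.
  x = λ² - 7 - 7 = 100 - 14 ≡ 28; y = λ·(7 - 28) - 19 ≡ 3. → (28, 3)
add P: (28, 3) + (16, 11). λ = (11 - 3)/(16 - 28) ≡ 8/17 mod 29. 17⁻¹ ≡ 12 (mod 29) since 17·12 = 204 ≡ 1, so λ ≡ 9.
  x = λ² - 28 - 16 = 81 - 44 ≡ 8; y = λ·(28 - 8) - 3 ≡ 3. → (8, 3)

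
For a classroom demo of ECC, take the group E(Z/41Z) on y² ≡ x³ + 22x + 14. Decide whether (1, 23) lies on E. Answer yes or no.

yes

y² = 23² ≡ 37; x³ + 22x + 14 = 37 ≡ 37 (mod 41). 37 = 37.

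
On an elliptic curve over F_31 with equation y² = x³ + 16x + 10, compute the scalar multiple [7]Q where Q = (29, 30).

Repeated addition: build up to 7Q.
2Q: tangent at (29, 30): λ = (3·29² + 16)/(2·30) ≡ 28/29. 29⁻¹ ≡ 15 (mod 31), so λ ≡ 28·15 ≡ 17.
  x = λ² - 29 - 29 = 289 - 58 ≡ 14; y = λ·(29 - 14) - 30 ≡ 8. → (14, 8)
3Q: (14, 8) + (29, 30). λ = (30 - 8)/(29 - 14) ≡ 22/15 mod 31. 15⁻¹ ≡ 29 (mod 31), so λ ≡ 18.
  x = λ² - 14 - 29 = 324 - 43 ≡ 2; y = λ·(14 - 2) - 8 ≡ 22. → (2, 22)
4Q: (2, 22) + (29, 30). λ = (30 - 22)/(29 - 2) ≡ 8/27 mod 31. 27⁻¹ ≡ 23 (mod 31), so λ ≡ 29.
  x = λ² - 2 - 29 = 841 - 31 ≡ 4; y = λ·(2 - 4) - 22 ≡ 13. → (4, 13)
5Q: (4, 13) + (29, 30). λ = (30 - 13)/(29 - 4) ≡ 17/25 mod 31. 25⁻¹ ≡ 5 (mod 31) since 25·5 = 125 ≡ 1, so λ ≡ 23.
  x = λ² - 4 - 29 = 529 - 33 ≡ 0; y = λ·(4 - 0) - 13 ≡ 17. → (0, 17)
6Q: (0, 17) + (29, 30). λ = (30 - 17)/(29 - 0) ≡ 13/29 mod 31. 29⁻¹ ≡ 15 (mod 31), so λ ≡ 9.
  x = λ² - 0 - 29 = 81 - 29 ≡ 21; y = λ·(0 - 21) - 17 ≡ 11. → (21, 11)
7Q: (21, 11) + (29, 30). λ = (30 - 11)/(29 - 21) ≡ 19/8 mod 31. 8⁻¹ ≡ 4 (mod 31), so λ ≡ 14.
  x = λ² - 21 - 29 = 196 - 50 ≡ 22; y = λ·(21 - 22) - 11 ≡ 6. → (22, 6)

(22, 6)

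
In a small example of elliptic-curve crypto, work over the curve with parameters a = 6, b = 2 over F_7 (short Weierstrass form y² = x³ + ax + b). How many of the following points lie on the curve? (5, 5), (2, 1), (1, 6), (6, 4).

2

(5, 5): 5² ≡ 4, rhs ≡ 3 → off.
(2, 1): 1² ≡ 1, rhs ≡ 1 → on.
(1, 6): 6² ≡ 1, rhs ≡ 2 → off.
(6, 4): 4² ≡ 2, rhs ≡ 2 → on.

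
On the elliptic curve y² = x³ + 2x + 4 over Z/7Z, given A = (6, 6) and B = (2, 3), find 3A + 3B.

(6, 6)

First 3A:
Repeated addition: build up to 3A.
2A: tangent at (6, 6): λ = (3·6² + 2)/(2·6) ≡ 5/5. 5⁻¹ ≡ 3 (mod 7), so λ ≡ 5·3 ≡ 1.
  x = λ² - 6 - 6 = 1 - 12 ≡ 3; y = λ·(6 - 3) - 6 ≡ 4. → (3, 4)
3A: (3, 4) + (6, 6). λ = (6 - 4)/(6 - 3) ≡ 2/3 mod 7. 3⁻¹ ≡ 5 (mod 7) since 3·5 = 15 ≡ 1, so λ ≡ 3.
  x = λ² - 3 - 6 = 9 - 9 ≡ 0; y = λ·(3 - 0) - 4 ≡ 5. → (0, 5)
3A = (0, 5).
Next 3B:
Repeated addition: build up to 3B.
2B: tangent at (2, 3): λ = (3·2² + 2)/(2·3) ≡ 0/6. 6⁻¹ ≡ 6 (mod 7), so λ ≡ 0·6 ≡ 0.
  x = λ² - 2 - 2 = 0 - 4 ≡ 3; y = λ·(2 - 3) - 3 ≡ 4. → (3, 4)
3B: (3, 4) + (2, 3). λ = (3 - 4)/(2 - 3) ≡ 6/6 mod 7. 6⁻¹ ≡ 6 (mod 7), so λ ≡ 1.
  x = λ² - 3 - 2 = 1 - 5 ≡ 3; y = λ·(3 - 3) - 4 ≡ 3. → (3, 3)
3B = (3, 3).
Finally 3A + 3B:
(0, 5) + (3, 3). λ = (3 - 5)/(3 - 0) ≡ 5/3 mod 7. 3⁻¹ ≡ 5 (mod 7), so λ ≡ 4.
  x = λ² - 0 - 3 = 16 - 3 ≡ 6; y = λ·(0 - 6) - 5 ≡ 6. → (6, 6)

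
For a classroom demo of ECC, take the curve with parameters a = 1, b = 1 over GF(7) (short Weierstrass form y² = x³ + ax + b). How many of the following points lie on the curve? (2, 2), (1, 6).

1

(2, 2): 2² ≡ 4, rhs ≡ 4 → on.
(1, 6): 6² ≡ 1, rhs ≡ 3 → off.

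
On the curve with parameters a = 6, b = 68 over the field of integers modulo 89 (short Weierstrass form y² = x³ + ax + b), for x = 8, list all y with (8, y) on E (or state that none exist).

x³ + 6x + 68 = 628 ≡ 5 (mod 89).
Square roots of 5 mod 89: 19 and 70 (since 19² = 361 ≡ 5).

19, 70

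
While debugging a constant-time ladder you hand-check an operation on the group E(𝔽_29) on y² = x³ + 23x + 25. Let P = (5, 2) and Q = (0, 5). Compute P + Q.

(0, 24)

(5, 2) + (0, 5). λ = (5 - 2)/(0 - 5) ≡ 3/24 mod 29. 24⁻¹ ≡ 23 (mod 29) since 24·23 = 552 ≡ 1, so λ ≡ 11.
  x = λ² - 5 - 0 = 121 - 5 ≡ 0; y = λ·(5 - 0) - 2 ≡ 24. → (0, 24)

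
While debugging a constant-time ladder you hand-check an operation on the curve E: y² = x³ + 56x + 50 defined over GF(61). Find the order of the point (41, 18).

3

2P: tangent at (41, 18): λ = (3·41² + 56)/(2·18) ≡ 36/36. 36⁻¹ ≡ 39 (mod 61), so λ ≡ 36·39 ≡ 1.
  x = λ² - 41 - 41 = 1 - 82 ≡ 41; y = λ·(41 - 41) - 18 ≡ 43. → (41, 43)
3P: (41, 43) + (41, 18): same x and y₁ ≡ -y₂, so the sum is ∞.
3P = ∞, so the order is 3.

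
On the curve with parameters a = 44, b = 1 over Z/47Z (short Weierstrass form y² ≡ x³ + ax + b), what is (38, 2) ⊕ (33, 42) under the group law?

(40, 14)

(38, 2) + (33, 42). λ = (42 - 2)/(33 - 38) ≡ 40/42 mod 47. 42⁻¹ ≡ 28 (mod 47) since 42·28 = 1176 ≡ 1, so λ ≡ 39.
  x = λ² - 38 - 33 = 1521 - 71 ≡ 40; y = λ·(38 - 40) - 2 ≡ 14. → (40, 14)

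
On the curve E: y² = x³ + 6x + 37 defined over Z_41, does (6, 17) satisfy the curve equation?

yes

y² = 17² ≡ 2; x³ + 6x + 37 = 289 ≡ 2 (mod 41). 2 = 2.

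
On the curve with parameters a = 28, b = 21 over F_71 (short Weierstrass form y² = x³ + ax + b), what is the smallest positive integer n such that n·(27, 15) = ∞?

3

2P: tangent at (27, 15): λ = (3·27² + 28)/(2·15) ≡ 14/30. 30⁻¹ ≡ 45 (mod 71), so λ ≡ 14·45 ≡ 62.
  x = λ² - 27 - 27 = 3844 - 54 ≡ 27; y = λ·(27 - 27) - 15 ≡ 56. → (27, 56)
3P: (27, 56) + (27, 15): same x and y₁ ≡ -y₂, so the sum is ∞.
3P = ∞, so the order is 3.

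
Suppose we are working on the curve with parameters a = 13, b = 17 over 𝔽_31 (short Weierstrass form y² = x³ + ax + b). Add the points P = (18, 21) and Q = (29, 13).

(18, 21) + (29, 13). λ = (13 - 21)/(29 - 18) ≡ 23/11 mod 31. 11⁻¹ ≡ 17 (mod 31) since 11·17 = 187 ≡ 1, so λ ≡ 19.
  x = λ² - 18 - 29 = 361 - 47 ≡ 4; y = λ·(18 - 4) - 21 ≡ 28. → (4, 28)

(4, 28)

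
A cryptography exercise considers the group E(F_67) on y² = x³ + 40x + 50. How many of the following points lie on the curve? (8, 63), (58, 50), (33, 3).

0

(8, 63): 63² ≡ 16, rhs ≡ 11 → off.
(58, 50): 50² ≡ 21, rhs ≡ 33 → off.
(33, 3): 3² ≡ 9, rhs ≡ 55 → off.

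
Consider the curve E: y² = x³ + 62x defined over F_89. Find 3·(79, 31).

Write G = (79, 31).
Repeated addition: build up to 3G.
2G: tangent at (79, 31): λ = (3·79² + 62)/(2·31) ≡ 6/62. 62⁻¹ ≡ 56 (mod 89), so λ ≡ 6·56 ≡ 69.
  x = λ² - 79 - 79 = 4761 - 158 ≡ 64; y = λ·(79 - 64) - 31 ≡ 25. → (64, 25)
3G: (64, 25) + (79, 31). λ = (31 - 25)/(79 - 64) ≡ 6/15 mod 89. 15⁻¹ ≡ 6 (mod 89), so λ ≡ 36.
  x = λ² - 64 - 79 = 1296 - 143 ≡ 85; y = λ·(64 - 85) - 25 ≡ 20. → (85, 20)

(85, 20)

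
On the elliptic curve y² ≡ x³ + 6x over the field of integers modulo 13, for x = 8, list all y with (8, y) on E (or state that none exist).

x³ + 6x + 0 = 560 ≡ 1 (mod 13).
Square roots of 1 mod 13: 1 and 12 (since 1² = 1 ≡ 1).

1, 12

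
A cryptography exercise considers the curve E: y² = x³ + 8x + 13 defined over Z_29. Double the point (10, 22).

(0, 19)

tangent at (10, 22): λ = (3·10² + 8)/(2·22) ≡ 18/15. 15⁻¹ ≡ 2 (mod 29) since 15·2 = 30 ≡ 1, so λ ≡ 18·2 ≡ 7.
  x = λ² - 10 - 10 = 49 - 20 ≡ 0; y = λ·(10 - 0) - 22 ≡ 19. → (0, 19)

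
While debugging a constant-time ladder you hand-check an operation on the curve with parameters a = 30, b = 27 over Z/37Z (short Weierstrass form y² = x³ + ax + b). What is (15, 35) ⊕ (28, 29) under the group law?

(1, 24)

(15, 35) + (28, 29). λ = (29 - 35)/(28 - 15) ≡ 31/13 mod 37. 13⁻¹ ≡ 20 (mod 37) since 13·20 = 260 ≡ 1, so λ ≡ 28.
  x = λ² - 15 - 28 = 784 - 43 ≡ 1; y = λ·(15 - 1) - 35 ≡ 24. → (1, 24)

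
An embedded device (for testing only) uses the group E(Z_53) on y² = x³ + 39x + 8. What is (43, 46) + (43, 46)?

tangent at (43, 46): λ = (3·43² + 39)/(2·46) ≡ 21/39. 39⁻¹ ≡ 34 (mod 53) since 39·34 = 1326 ≡ 1, so λ ≡ 21·34 ≡ 25.
  x = λ² - 43 - 43 = 625 - 86 ≡ 9; y = λ·(43 - 9) - 46 ≡ 9. → (9, 9)

(9, 9)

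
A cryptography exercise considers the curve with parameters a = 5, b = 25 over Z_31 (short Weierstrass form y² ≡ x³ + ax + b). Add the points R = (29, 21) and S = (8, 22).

(29, 21) + (8, 22). λ = (22 - 21)/(8 - 29) ≡ 1/10 mod 31. 10⁻¹ ≡ 28 (mod 31), so λ ≡ 28.
  x = λ² - 29 - 8 = 784 - 37 ≡ 3; y = λ·(29 - 3) - 21 ≡ 25. → (3, 25)

(3, 25)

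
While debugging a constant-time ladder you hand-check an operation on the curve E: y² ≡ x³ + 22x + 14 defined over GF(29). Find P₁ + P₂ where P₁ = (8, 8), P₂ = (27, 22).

(8, 8) + (27, 22). λ = (22 - 8)/(27 - 8) ≡ 14/19 mod 29. 19⁻¹ ≡ 26 (mod 29), so λ ≡ 16.
  x = λ² - 8 - 27 = 256 - 35 ≡ 18; y = λ·(8 - 18) - 8 ≡ 6. → (18, 6)

(18, 6)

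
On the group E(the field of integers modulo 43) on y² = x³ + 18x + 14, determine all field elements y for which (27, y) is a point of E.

4, 39

x³ + 18x + 14 = 20183 ≡ 16 (mod 43).
Square roots of 16 mod 43: 4 and 39 (since 4² = 16 ≡ 16).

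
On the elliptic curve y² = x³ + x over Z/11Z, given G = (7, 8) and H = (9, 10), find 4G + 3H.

(9, 10)

First 4G:
Double-and-add on 4 = (100)₂. Start with G = (7, 8) for the leading 1-bit.
double: tangent at (7, 8): λ = (3·7² + 1)/(2·8) ≡ 5/5. 5⁻¹ ≡ 9 (mod 11), so λ ≡ 5·9 ≡ 1.
  x = λ² - 7 - 7 = 1 - 14 ≡ 9; y = λ·(7 - 9) - 8 ≡ 1. → (9, 1)
double: tangent at (9, 1): λ = (3·9² + 1)/(2·1) ≡ 2/2. 2⁻¹ ≡ 6 (mod 11), so λ ≡ 2·6 ≡ 1.
  x = λ² - 9 - 9 = 1 - 18 ≡ 5; y = λ·(9 - 5) - 1 ≡ 3. → (5, 3)
4G = (5, 3).
Next 3H:
Repeated addition: build up to 3H.
2H: tangent at (9, 10): λ = (3·9² + 1)/(2·10) ≡ 2/9. 9⁻¹ ≡ 5 (mod 11), so λ ≡ 2·5 ≡ 10.
  x = λ² - 9 - 9 = 100 - 18 ≡ 5; y = λ·(9 - 5) - 10 ≡ 8. → (5, 8)
3H: (5, 8) + (9, 10). λ = (10 - 8)/(9 - 5) ≡ 2/4 mod 11. 4⁻¹ ≡ 3 (mod 11), so λ ≡ 6.
  x = λ² - 5 - 9 = 36 - 14 ≡ 0; y = λ·(5 - 0) - 8 ≡ 0. → (0, 0)
3H = (0, 0).
Finally 4G + 3H:
(5, 3) + (0, 0). λ = (0 - 3)/(0 - 5) ≡ 8/6 mod 11. 6⁻¹ ≡ 2 (mod 11) since 6·2 = 12 ≡ 1, so λ ≡ 5.
  x = λ² - 5 - 0 = 25 - 5 ≡ 9; y = λ·(5 - 9) - 3 ≡ 10. → (9, 10)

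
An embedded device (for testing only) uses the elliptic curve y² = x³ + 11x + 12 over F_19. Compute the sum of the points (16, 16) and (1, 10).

(9, 2)

(16, 16) + (1, 10). λ = (10 - 16)/(1 - 16) ≡ 13/4 mod 19. 4⁻¹ ≡ 5 (mod 19), so λ ≡ 8.
  x = λ² - 16 - 1 = 64 - 17 ≡ 9; y = λ·(16 - 9) - 16 ≡ 2. → (9, 2)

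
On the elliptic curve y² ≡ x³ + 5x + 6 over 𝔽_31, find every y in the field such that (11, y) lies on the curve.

11, 20

x³ + 5x + 6 = 1392 ≡ 28 (mod 31).
Square roots of 28 mod 31: 11 and 20 (since 11² = 121 ≡ 28).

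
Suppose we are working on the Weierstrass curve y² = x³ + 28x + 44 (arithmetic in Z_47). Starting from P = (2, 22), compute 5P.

Repeated addition: build up to 5P.
2P: tangent at (2, 22): λ = (3·2² + 28)/(2·22) ≡ 40/44. 44⁻¹ ≡ 31 (mod 47) since 44·31 = 1364 ≡ 1, so λ ≡ 40·31 ≡ 18.
  x = λ² - 2 - 2 = 324 - 4 ≡ 38; y = λ·(2 - 38) - 22 ≡ 35. → (38, 35)
3P: (38, 35) + (2, 22). λ = (22 - 35)/(2 - 38) ≡ 34/11 mod 47. 11⁻¹ ≡ 30 (mod 47) since 11·30 = 330 ≡ 1, so λ ≡ 33.
  x = λ² - 38 - 2 = 1089 - 40 ≡ 15; y = λ·(38 - 15) - 35 ≡ 19. → (15, 19)
4P: (15, 19) + (2, 22). λ = (22 - 19)/(2 - 15) ≡ 3/34 mod 47. 34⁻¹ ≡ 18 (mod 47), so λ ≡ 7.
  x = λ² - 15 - 2 = 49 - 17 ≡ 32; y = λ·(15 - 32) - 19 ≡ 3. → (32, 3)
5P: (32, 3) + (2, 22). λ = (22 - 3)/(2 - 32) ≡ 19/17 mod 47. 17⁻¹ ≡ 36 (mod 47), so λ ≡ 26.
  x = λ² - 32 - 2 = 676 - 34 ≡ 31; y = λ·(32 - 31) - 3 ≡ 23. → (31, 23)

(31, 23)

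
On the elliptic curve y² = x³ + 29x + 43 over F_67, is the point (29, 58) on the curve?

y² = 58² ≡ 14; x³ + 29x + 43 = 25273 ≡ 14 (mod 67). 14 = 14.

yes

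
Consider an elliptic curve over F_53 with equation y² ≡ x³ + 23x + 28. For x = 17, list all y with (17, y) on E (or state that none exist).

none

x³ + 23x + 28 = 5332 ≡ 32 (mod 53).
32 is a non-residue mod 53; no y exists.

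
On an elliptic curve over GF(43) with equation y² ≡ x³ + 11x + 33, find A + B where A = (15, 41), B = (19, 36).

(24, 24)

(15, 41) + (19, 36). λ = (36 - 41)/(19 - 15) ≡ 38/4 mod 43. 4⁻¹ ≡ 11 (mod 43), so λ ≡ 31.
  x = λ² - 15 - 19 = 961 - 34 ≡ 24; y = λ·(15 - 24) - 41 ≡ 24. → (24, 24)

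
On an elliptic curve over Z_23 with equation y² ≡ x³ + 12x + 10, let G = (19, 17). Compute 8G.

Repeated addition: build up to 8G.
2G: tangent at (19, 17): λ = (3·19² + 12)/(2·17) ≡ 14/11. 11⁻¹ ≡ 21 (mod 23), so λ ≡ 14·21 ≡ 18.
  x = λ² - 19 - 19 = 324 - 38 ≡ 10; y = λ·(19 - 10) - 17 ≡ 7. → (10, 7)
3G: (10, 7) + (19, 17). λ = (17 - 7)/(19 - 10) ≡ 10/9 mod 23. 9⁻¹ ≡ 18 (mod 23), so λ ≡ 19.
  x = λ² - 10 - 19 = 361 - 29 ≡ 10; y = λ·(10 - 10) - 7 ≡ 16. → (10, 16)
4G: (10, 16) + (19, 17). λ = (17 - 16)/(19 - 10) ≡ 1/9 mod 23. 9⁻¹ ≡ 18 (mod 23), so λ ≡ 18.
  x = λ² - 10 - 19 = 324 - 29 ≡ 19; y = λ·(10 - 19) - 16 ≡ 6. → (19, 6)
5G: (19, 6) + (19, 17): same x and y₁ ≡ -y₂, so the sum is O.
6G: O + (19, 17) = (19, 17) (identity).
7G: tangent at (19, 17): λ = (3·19² + 12)/(2·17) ≡ 14/11. 11⁻¹ ≡ 21 (mod 23), so λ ≡ 14·21 ≡ 18.
  x = λ² - 19 - 19 = 324 - 38 ≡ 10; y = λ·(19 - 10) - 17 ≡ 7. → (10, 7)
8G: (10, 7) + (19, 17). λ = (17 - 7)/(19 - 10) ≡ 10/9 mod 23. 9⁻¹ ≡ 18 (mod 23) since 9·18 = 162 ≡ 1, so λ ≡ 19.
  x = λ² - 10 - 19 = 361 - 29 ≡ 10; y = λ·(10 - 10) - 7 ≡ 16. → (10, 16)

(10, 16)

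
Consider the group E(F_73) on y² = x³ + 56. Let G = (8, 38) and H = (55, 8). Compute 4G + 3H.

(45, 71)

First 4G:
Double-and-add on 4 = (100)₂. Start with G = (8, 38) for the leading 1-bit.
double: tangent at (8, 38): λ = (3·8² + 0)/(2·38) ≡ 46/3. 3⁻¹ ≡ 49 (mod 73) since 3·49 = 147 ≡ 1, so λ ≡ 46·49 ≡ 64.
  x = λ² - 8 - 8 = 4096 - 16 ≡ 65; y = λ·(8 - 65) - 38 ≡ 37. → (65, 37)
double: tangent at (65, 37): λ = (3·65² + 0)/(2·37) ≡ 46/1. 1⁻¹ ≡ 1 (mod 73), so λ ≡ 46·1 ≡ 46.
  x = λ² - 65 - 65 = 2116 - 130 ≡ 15; y = λ·(65 - 15) - 37 ≡ 0. → (15, 0)
4G = (15, 0).
Next 3H:
Repeated addition: build up to 3H.
2H: tangent at (55, 8): λ = (3·55² + 0)/(2·8) ≡ 23/16. 16⁻¹ ≡ 32 (mod 73) since 16·32 = 512 ≡ 1, so λ ≡ 23·32 ≡ 6.
  x = λ² - 55 - 55 = 36 - 110 ≡ 72; y = λ·(55 - 72) - 8 ≡ 36. → (72, 36)
3H: (72, 36) + (55, 8). λ = (8 - 36)/(55 - 72) ≡ 45/56 mod 73. 56⁻¹ ≡ 30 (mod 73), so λ ≡ 36.
  x = λ² - 72 - 55 = 1296 - 127 ≡ 1; y = λ·(72 - 1) - 36 ≡ 38. → (1, 38)
3H = (1, 38).
Finally 4G + 3H:
(15, 0) + (1, 38). λ = (38 - 0)/(1 - 15) ≡ 38/59 mod 73. 59⁻¹ ≡ 26 (mod 73), so λ ≡ 39.
  x = λ² - 15 - 1 = 1521 - 16 ≡ 45; y = λ·(15 - 45) - 0 ≡ 71. → (45, 71)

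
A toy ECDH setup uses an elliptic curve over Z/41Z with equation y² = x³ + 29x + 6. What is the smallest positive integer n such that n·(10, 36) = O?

2P: tangent at (10, 36): λ = (3·10² + 29)/(2·36) ≡ 1/31. 31⁻¹ ≡ 4 (mod 41) since 31·4 = 124 ≡ 1, so λ ≡ 1·4 ≡ 4.
  x = λ² - 10 - 10 = 16 - 20 ≡ 37; y = λ·(10 - 37) - 36 ≡ 20. → (37, 20)
3P: (37, 20) + (10, 36). λ = (36 - 20)/(10 - 37) ≡ 16/14 mod 41. 14⁻¹ ≡ 3 (mod 41), so λ ≡ 7.
  x = λ² - 37 - 10 = 49 - 47 ≡ 2; y = λ·(37 - 2) - 20 ≡ 20. → (2, 20)
4P: (2, 20) + (10, 36). λ = (36 - 20)/(10 - 2) ≡ 16/8 mod 41. 8⁻¹ ≡ 36 (mod 41) since 8·36 = 288 ≡ 1, so λ ≡ 2.
  x = λ² - 2 - 10 = 4 - 12 ≡ 33; y = λ·(2 - 33) - 20 ≡ 0. → (33, 0)
5P: (33, 0) + (10, 36). λ = (36 - 0)/(10 - 33) ≡ 36/18 mod 41. 18⁻¹ ≡ 16 (mod 41) since 18·16 = 288 ≡ 1, so λ ≡ 2.
  x = λ² - 33 - 10 = 4 - 43 ≡ 2; y = λ·(33 - 2) - 0 ≡ 21. → (2, 21)
6P: (2, 21) + (10, 36). λ = (36 - 21)/(10 - 2) ≡ 15/8 mod 41. 8⁻¹ ≡ 36 (mod 41), so λ ≡ 7.
  x = λ² - 2 - 10 = 49 - 12 ≡ 37; y = λ·(2 - 37) - 21 ≡ 21. → (37, 21)
7P: (37, 21) + (10, 36). λ = (36 - 21)/(10 - 37) ≡ 15/14 mod 41. 14⁻¹ ≡ 3 (mod 41) since 14·3 = 42 ≡ 1, so λ ≡ 4.
  x = λ² - 37 - 10 = 16 - 47 ≡ 10; y = λ·(37 - 10) - 21 ≡ 5. → (10, 5)
8P: (10, 5) + (10, 36): same x and y₁ ≡ -y₂, so the sum is O.
8P = O, so the order is 8.

8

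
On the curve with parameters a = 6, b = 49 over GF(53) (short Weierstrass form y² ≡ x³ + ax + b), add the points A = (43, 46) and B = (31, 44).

(43, 46) + (31, 44). λ = (44 - 46)/(31 - 43) ≡ 51/41 mod 53. 41⁻¹ ≡ 22 (mod 53) since 41·22 = 902 ≡ 1, so λ ≡ 9.
  x = λ² - 43 - 31 = 81 - 74 ≡ 7; y = λ·(43 - 7) - 46 ≡ 13. → (7, 13)

(7, 13)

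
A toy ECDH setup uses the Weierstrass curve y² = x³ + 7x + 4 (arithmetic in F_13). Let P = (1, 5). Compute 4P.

(12, 3)

Repeated addition: build up to 4P.
2P: tangent at (1, 5): λ = (3·1² + 7)/(2·5) ≡ 10/10. 10⁻¹ ≡ 4 (mod 13) since 10·4 = 40 ≡ 1, so λ ≡ 10·4 ≡ 1.
  x = λ² - 1 - 1 = 1 - 2 ≡ 12; y = λ·(1 - 12) - 5 ≡ 10. → (12, 10)
3P: (12, 10) + (1, 5). λ = (5 - 10)/(1 - 12) ≡ 8/2 mod 13. 2⁻¹ ≡ 7 (mod 13) since 2·7 = 14 ≡ 1, so λ ≡ 4.
  x = λ² - 12 - 1 = 16 - 13 ≡ 3; y = λ·(12 - 3) - 10 ≡ 0. → (3, 0)
4P: (3, 0) + (1, 5). λ = (5 - 0)/(1 - 3) ≡ 5/11 mod 13. 11⁻¹ ≡ 6 (mod 13) since 11·6 = 66 ≡ 1, so λ ≡ 4.
  x = λ² - 3 - 1 = 16 - 4 ≡ 12; y = λ·(3 - 12) - 0 ≡ 3. → (12, 3)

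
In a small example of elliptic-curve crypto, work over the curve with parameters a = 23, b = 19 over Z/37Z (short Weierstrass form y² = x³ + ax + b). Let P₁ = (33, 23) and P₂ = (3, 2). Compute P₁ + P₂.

(10, 19)

(33, 23) + (3, 2). λ = (2 - 23)/(3 - 33) ≡ 16/7 mod 37. 7⁻¹ ≡ 16 (mod 37) since 7·16 = 112 ≡ 1, so λ ≡ 34.
  x = λ² - 33 - 3 = 1156 - 36 ≡ 10; y = λ·(33 - 10) - 23 ≡ 19. → (10, 19)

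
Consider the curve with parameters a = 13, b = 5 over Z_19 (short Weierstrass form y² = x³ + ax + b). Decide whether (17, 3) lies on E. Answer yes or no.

y² = 3² ≡ 9; x³ + 13x + 5 = 5139 ≡ 9 (mod 19). 9 = 9.

yes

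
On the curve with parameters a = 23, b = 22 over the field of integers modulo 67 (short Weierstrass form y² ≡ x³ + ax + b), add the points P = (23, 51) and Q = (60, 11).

(23, 16)

(23, 51) + (60, 11). λ = (11 - 51)/(60 - 23) ≡ 27/37 mod 67. 37⁻¹ ≡ 29 (mod 67), so λ ≡ 46.
  x = λ² - 23 - 60 = 2116 - 83 ≡ 23; y = λ·(23 - 23) - 51 ≡ 16. → (23, 16)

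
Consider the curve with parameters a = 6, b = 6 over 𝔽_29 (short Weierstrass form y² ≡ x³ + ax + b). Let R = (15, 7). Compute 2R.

tangent at (15, 7): λ = (3·15² + 6)/(2·7) ≡ 14/14. 14⁻¹ ≡ 27 (mod 29), so λ ≡ 14·27 ≡ 1.
  x = λ² - 15 - 15 = 1 - 30 ≡ 0; y = λ·(15 - 0) - 7 ≡ 8. → (0, 8)

(0, 8)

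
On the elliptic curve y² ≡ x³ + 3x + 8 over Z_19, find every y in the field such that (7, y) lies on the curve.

x³ + 3x + 8 = 372 ≡ 11 (mod 19).
Square roots of 11 mod 19: 7 and 12 (since 7² = 49 ≡ 11).

7, 12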